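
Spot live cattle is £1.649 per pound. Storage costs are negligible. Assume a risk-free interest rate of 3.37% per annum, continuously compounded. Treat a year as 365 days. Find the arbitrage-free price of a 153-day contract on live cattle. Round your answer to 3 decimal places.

F = S·e^(rT) = 1.649 · e^(0.0337 × 153/365) = 1.649 · e^0.014126
= 1.649 × 1.014226 = £1.672 per pound

£1.672 per pound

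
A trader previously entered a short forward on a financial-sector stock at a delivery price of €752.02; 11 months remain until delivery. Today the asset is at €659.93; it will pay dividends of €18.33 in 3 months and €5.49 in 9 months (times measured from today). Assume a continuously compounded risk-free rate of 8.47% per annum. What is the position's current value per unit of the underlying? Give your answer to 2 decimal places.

PV(remaining dividends) I = 18.33·e^(−0.0847·3/12) + 5.49·e^(−0.0847·9/12) = 23.0980
Current forward F = (S − I)·e^(rT) = (659.93 − 23.0980)·e^(0.0847·11/12) = 636.8320 × 1.080735 = 688.2466
Value (long) = (F − K)·e^(−rT) = (688.2466 − 752.02) × 0.925296 = -59.0093
Short position value = −(long value) = €59.01

€59.01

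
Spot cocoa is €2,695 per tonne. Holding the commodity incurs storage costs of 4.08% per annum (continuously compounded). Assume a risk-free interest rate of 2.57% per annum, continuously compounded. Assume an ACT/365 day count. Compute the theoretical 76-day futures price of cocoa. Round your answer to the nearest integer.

Net carry = r + u − y = 0.0257 + 0.0408 − 0.0000 = 0.0665
F = S·e^((r+u−y)T) = 2695 · e^(0.0665 × 76/365) = 2695 · e^0.013847
= 2695 × 1.013943 = €2,733 per tonne

€2,733 per tonne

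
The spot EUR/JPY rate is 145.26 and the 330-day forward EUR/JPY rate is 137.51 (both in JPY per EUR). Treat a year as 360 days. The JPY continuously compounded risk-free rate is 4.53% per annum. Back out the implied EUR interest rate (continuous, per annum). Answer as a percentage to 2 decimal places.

F = S·e^((r_JPY − r_EUR)T) ⇒ r_EUR = r_JPY − ln(F/S)/T
ln(137.51/145.26) = -0.054829; /(330/360) = -0.059813
r_EUR = 0.0453 + 0.059813 = 0.105113
r_EUR = 10.51%

10.51%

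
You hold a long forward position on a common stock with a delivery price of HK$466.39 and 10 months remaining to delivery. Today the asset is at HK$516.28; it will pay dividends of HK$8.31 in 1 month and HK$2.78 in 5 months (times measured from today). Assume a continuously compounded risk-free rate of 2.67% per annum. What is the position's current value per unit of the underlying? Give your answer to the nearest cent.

PV(remaining dividends) I = 8.31·e^(−0.0267·1/12) + 2.78·e^(−0.0267·5/12) = 11.0408
Current forward F = (S − I)·e^(rT) = (516.28 − 11.0408)·e^(0.0267·10/12) = 505.2392 × 1.022499 = 516.6066
Value (long) = (F − K)·e^(−rT) = (516.6066 − 466.39) × 0.977996 = 49.1116
Value = HK$49.11

HK$49.11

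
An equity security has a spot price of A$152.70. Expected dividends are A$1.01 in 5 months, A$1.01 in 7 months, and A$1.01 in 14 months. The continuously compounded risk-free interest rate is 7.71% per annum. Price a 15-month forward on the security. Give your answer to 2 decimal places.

A$164.99

PV(dividends) I = 1.01·e^(−0.0771·5/12) + 1.01·e^(−0.0771·7/12) + 1.01·e^(−0.0771·14/12)
I = 0.9781 + 0.9656 + 0.9231 = 2.8668
F = (S − I)·e^(rT) = (152.70 − 2.8668) · e^(0.0771·15/12)
= 149.8332 · e^0.096375 = 149.8332 × 1.101172 = A$164.99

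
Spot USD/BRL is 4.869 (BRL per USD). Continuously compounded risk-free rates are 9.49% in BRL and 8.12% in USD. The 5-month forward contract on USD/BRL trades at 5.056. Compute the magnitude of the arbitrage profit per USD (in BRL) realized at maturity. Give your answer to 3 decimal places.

Fair forward: F* = S·e^(carry·T), with carry = (r_BRL − r_USD) = 0.0949 − 0.0812 = 0.0137
F* = 4.869 · e^(0.0137 × 5/12) = 4.869 · e^0.005708 = 4.869 × 1.005724 = 4.8969
Market 5.056 > fair 4.8969: forward overpriced → cash-and-carry (buy spot, short the forward).
At maturity, profit = |F_mkt − F*| = |5.056 − 4.8969| = 0.159 per USD (in BRL)

0.159 per USD (in BRL)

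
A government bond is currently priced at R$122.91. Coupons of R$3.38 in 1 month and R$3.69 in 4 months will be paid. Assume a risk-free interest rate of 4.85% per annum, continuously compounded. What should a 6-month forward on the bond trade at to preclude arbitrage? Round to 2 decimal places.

R$118.76

PV(coupons) I = 3.38·e^(−0.0485·1/12) + 3.69·e^(−0.0485·4/12)
I = 3.3664 + 3.6308 = 6.9972
F = (S − I)·e^(rT) = (122.91 − 6.9972) · e^(0.0485·6/12)
= 115.9128 · e^0.024250 = 115.9128 × 1.024546 = R$118.76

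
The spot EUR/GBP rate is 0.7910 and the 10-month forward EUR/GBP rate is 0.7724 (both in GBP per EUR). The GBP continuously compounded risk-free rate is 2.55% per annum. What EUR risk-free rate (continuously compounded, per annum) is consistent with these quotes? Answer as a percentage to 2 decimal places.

5.41%

F = S·e^((r_GBP − r_EUR)T) ⇒ r_EUR = r_GBP − ln(F/S)/T
ln(0.7724/0.7910) = -0.023795; /(10/12) = -0.028554
r_EUR = 0.0255 + 0.028554 = 0.054054
r_EUR = 5.41%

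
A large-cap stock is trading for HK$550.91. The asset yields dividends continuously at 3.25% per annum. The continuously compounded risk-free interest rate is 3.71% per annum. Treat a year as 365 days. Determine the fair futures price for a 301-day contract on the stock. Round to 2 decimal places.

HK$553.00

F = S·e^((r − q)T) = 550.91 · e^((0.0371 − 0.0325) × 301/365)
= 550.91 · e^0.003793 = 550.91 × 1.003800
F = HK$553.00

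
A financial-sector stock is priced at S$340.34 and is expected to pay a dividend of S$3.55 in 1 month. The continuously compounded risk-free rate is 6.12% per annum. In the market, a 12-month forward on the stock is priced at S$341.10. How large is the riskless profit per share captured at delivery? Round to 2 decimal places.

S$16.96 per share

PV(dividends) I = 3.55·e^(−0.0612·1/12) = 3.5319
Fair forward F* = (S − I)·e^(rT) = (340.34 − 3.5319)·e^0.061200 = 336.8081 × 1.063112 = 358.0647
Market S$341.10 < fair 358.0647: forward underpriced → reverse cash-and-carry (short the stock, invest proceeds at r, pay the dividends, go long the forward).
Profit at T = |F_mkt − F*| = |341.10 − 358.0647| = S$16.96 per share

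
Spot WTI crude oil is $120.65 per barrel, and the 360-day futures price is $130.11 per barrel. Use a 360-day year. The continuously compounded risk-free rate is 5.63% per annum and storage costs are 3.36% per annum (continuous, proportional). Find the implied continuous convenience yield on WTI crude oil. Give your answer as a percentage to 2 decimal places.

1.44%

F = S·e^((r+u−y)T) ⇒ (r+u−y) = ln(F/S)/T
ln(130.11/120.65) = 0.075486; /T ⇒ 0.075486
y = r + u − ln(F/S)/T = 0.0563 + 0.0336 − 0.075486 = 0.014414
y = 1.44%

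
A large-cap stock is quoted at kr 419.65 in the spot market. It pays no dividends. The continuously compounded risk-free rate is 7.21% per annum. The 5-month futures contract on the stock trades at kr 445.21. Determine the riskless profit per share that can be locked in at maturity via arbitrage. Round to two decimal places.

kr 12.76 per share

Fair futures: F* = S·e^(carry·T), with carry = r = 0.0721
F* = 419.65 · e^(0.0721 × 5/12) = 419.65 · e^0.030042 = 419.65 × 1.030498 = kr 432.4485
Market kr 445.21 > fair kr 432.4485: forward overpriced → cash-and-carry (buy spot, short the forward).
At maturity, profit = |F_mkt − F*| = |445.21 − 432.4485| = kr 12.76 per share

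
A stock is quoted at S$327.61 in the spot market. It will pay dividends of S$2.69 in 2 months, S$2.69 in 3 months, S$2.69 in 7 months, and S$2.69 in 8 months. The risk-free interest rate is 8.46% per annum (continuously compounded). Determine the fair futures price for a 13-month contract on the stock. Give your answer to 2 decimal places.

S$347.67

PV(dividends) I = 2.69·e^(−0.0846·2/12) + 2.69·e^(−0.0846·3/12) + 2.69·e^(−0.0846·7/12) + 2.69·e^(−0.0846·8/12)
I = 2.6523 + 2.6337 + 2.5605 + 2.5425 = 10.3890
F = (S − I)·e^(rT) = (327.61 − 10.3890) · e^(0.0846·13/12)
= 317.2210 · e^0.091650 = 317.2210 × 1.095981 = S$347.67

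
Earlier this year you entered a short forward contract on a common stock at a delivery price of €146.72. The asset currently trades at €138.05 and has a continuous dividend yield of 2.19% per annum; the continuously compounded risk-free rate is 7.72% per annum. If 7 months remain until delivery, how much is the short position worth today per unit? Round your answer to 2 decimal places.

Current fair forward for the remaining 7 months: F = S·e^((r − q)·T), (r − q) = 0.0772 − 0.0219 = 0.0553
F = 138.05 · e^(0.0553 × 7/12) = 138.05 × 1.032784 = 142.5758
Value of long forward = (F − K)·e^(−rT) = (142.5758 − 146.72) · e^(−0.0772·7/12)
= -4.1442 × 0.955966 = -3.96
Short position value = −(long value) = €3.96

€3.96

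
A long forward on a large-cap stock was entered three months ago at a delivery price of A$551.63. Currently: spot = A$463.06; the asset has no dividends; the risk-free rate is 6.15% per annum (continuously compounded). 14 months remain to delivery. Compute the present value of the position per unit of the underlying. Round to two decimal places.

Current fair forward for the remaining 14 months: F = S·e^(r·T), r = 0.0615
F = 463.06 · e^(0.0615 × 14/12) = 463.06 × 1.074387 = 497.5056
Value of long forward = (F − K)·e^(−rT) = (497.5056 − 551.63) · e^(−0.0615·14/12)
= -54.1244 × 0.930764 = -50.38

-A$50.38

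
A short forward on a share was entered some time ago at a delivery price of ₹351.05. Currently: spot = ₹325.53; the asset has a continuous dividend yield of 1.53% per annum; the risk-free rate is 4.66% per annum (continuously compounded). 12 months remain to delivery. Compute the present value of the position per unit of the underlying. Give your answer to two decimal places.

Current fair forward for the remaining 12 months: F = S·e^((r − q)·T), (r − q) = 0.0466 − 0.0153 = 0.0313
F = 325.53 · e^(0.0313 × 12/12) = 325.53 × 1.031795 = 335.8802
Value of long forward = (F − K)·e^(−rT) = (335.8802 − 351.05) · e^(−0.0466·12/12)
= -15.1698 × 0.954469 = -14.48
Short position value = −(long value) = ₹14.48

₹14.48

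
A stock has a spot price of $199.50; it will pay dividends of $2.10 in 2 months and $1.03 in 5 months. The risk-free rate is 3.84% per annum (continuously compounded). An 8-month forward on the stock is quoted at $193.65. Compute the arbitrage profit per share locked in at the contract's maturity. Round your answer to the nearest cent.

PV(dividends) I = 2.10·e^(−0.0384·2/12) + 1.03·e^(−0.0384·5/12) = 3.1003
Fair forward F* = (S − I)·e^(rT) = (199.50 − 3.1003)·e^0.025600 = 196.3997 × 1.025930 = 201.4923
Market $193.65 < fair 201.4923: forward underpriced → reverse cash-and-carry (short the stock, invest proceeds at r, pay the dividends, go long the forward).
Profit at T = |F_mkt − F*| = |193.65 − 201.4923| = $7.84 per share

$7.84 per share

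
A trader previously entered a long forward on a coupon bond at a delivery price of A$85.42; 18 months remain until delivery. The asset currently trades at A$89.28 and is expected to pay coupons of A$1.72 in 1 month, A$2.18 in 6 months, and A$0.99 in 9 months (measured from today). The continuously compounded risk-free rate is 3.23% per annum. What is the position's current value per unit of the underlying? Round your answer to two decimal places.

A$3.07

PV(remaining coupons) I = 1.72·e^(−0.0323·1/12) + 2.18·e^(−0.0323·6/12) + 0.99·e^(−0.0323·9/12) = 4.8268
Current forward F = (S − I)·e^(rT) = (89.28 − 4.8268)·e^(0.0323·18/12) = 84.4532 × 1.049643 = 88.6457
Value (long) = (F − K)·e^(−rT) = (88.6457 − 85.42) × 0.952705 = 3.0731
Value = A$3.07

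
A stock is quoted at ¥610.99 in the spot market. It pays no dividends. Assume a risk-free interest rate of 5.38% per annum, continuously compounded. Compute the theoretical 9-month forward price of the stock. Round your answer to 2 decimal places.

F = S·e^(rT) = 610.99 · e^(0.0538 × 9/12)
= 610.99 · e^0.040350 = 610.99 × 1.041175
F = ¥636.15

¥636.15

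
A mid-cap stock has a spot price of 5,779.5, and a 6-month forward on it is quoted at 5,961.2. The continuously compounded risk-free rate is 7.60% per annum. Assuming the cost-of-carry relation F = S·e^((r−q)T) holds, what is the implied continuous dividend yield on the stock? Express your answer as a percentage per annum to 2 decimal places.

1.41%

From F = S·e^((r−q)T): (r − q) = ln(F/S)/T
ln(5961.2/5779.5) = ln(1.031439) = 0.030955
(r − q) = 0.030955 / (6/12) = 0.061910
q = r − ln(F/S)/T = 0.0760 − 0.061910 = 0.014090
q = 1.41%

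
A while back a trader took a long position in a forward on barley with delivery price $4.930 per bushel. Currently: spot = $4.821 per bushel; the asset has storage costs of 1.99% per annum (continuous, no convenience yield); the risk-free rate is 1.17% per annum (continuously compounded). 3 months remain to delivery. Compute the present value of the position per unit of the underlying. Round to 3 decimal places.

-$0.071 per bushel

Current fair forward for the remaining 3 months: F = S·e^((r + u)·T), (r + u) = 0.0117 + 0.0199 = 0.0316
F = 4.821 · e^(0.0316 × 3/12) = 4.821 × 1.007931 = 4.8592
Value of long forward = (F − K)·e^(−rT) = (4.8592 − 4.930) · e^(−0.0117·3/12)
= -0.0708 × 0.997079 = -0.071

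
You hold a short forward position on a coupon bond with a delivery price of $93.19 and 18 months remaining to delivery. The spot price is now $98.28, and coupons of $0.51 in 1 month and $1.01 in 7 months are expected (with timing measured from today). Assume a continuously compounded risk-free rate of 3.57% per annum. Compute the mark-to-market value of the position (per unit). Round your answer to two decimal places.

-$8.45

PV(remaining coupons) I = 0.51·e^(−0.0357·1/12) + 1.01·e^(−0.0357·7/12) = 1.4977
Current forward F = (S − I)·e^(rT) = (98.28 − 1.4977)·e^(0.0357·18/12) = 96.7823 × 1.055010 = 102.1063
Value (long) = (F − K)·e^(−rT) = (102.1063 − 93.19) × 0.947859 = 8.4514
Short position value = −(long value) = -$8.45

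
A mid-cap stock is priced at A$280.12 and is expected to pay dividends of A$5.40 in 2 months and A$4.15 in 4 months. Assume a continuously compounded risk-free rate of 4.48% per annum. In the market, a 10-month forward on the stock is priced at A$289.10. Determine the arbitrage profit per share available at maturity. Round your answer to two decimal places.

A$8.13 per share

PV(dividends) I = 5.40·e^(−0.0448·2/12) + 4.15·e^(−0.0448·4/12) = 9.4483
Fair forward F* = (S − I)·e^(rT) = (280.12 − 9.4483)·e^0.037333 = 270.6717 × 1.038039 = 280.9678
Market A$289.10 > fair 280.9678: forward overpriced → cash-and-carry (borrow at r, buy the stock and collect the dividends, short the forward).
Profit at T = |F_mkt − F*| = |289.10 − 280.9678| = A$8.13 per share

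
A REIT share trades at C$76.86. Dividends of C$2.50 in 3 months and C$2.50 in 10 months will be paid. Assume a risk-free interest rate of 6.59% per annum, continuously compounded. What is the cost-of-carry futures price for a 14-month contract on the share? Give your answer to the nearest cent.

PV(dividends) I = 2.50·e^(−0.0659·3/12) + 2.50·e^(−0.0659·10/12)
I = 2.4591 + 2.3664 = 4.8255
F = (S − I)·e^(rT) = (76.86 − 4.8255) · e^(0.0659·14/12)
= 72.0345 · e^0.076883 = 72.0345 × 1.079916 = C$77.79

C$77.79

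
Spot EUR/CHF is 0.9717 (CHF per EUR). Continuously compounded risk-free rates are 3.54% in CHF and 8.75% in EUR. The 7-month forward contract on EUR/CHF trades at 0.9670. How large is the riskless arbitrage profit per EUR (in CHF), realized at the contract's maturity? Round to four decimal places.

0.0244 per EUR (in CHF)

Fair forward: F* = S·e^(carry·T), with carry = (r_CHF − r_EUR) = 0.0354 − 0.0875 = -0.0521
F* = 0.9717 · e^(-0.0521 × 7/12) = 0.9717 · e^-0.030392 = 0.9717 × 0.970065 = 0.9426
Market 0.9670 > fair 0.9426: forward overpriced → cash-and-carry (buy spot, short the forward).
At maturity, profit = |F_mkt − F*| = |0.9670 − 0.9426| = 0.0244 per EUR (in CHF)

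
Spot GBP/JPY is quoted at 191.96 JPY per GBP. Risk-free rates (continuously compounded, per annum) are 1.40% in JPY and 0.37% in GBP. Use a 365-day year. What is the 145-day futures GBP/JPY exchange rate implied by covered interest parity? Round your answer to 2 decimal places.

F = S·e^((r_JPY − r_GBP)T) = 191.96 · e^((0.0140 − 0.0037) × 145/365)
= 191.96 · e^0.004092 = 191.96 × 1.004100
F = 192.75 JPY per GBP

192.75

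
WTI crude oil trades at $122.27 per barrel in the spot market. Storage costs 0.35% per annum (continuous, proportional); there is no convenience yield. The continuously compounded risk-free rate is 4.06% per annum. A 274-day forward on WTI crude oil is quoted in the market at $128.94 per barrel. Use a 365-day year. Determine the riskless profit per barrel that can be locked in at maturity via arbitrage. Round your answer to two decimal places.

Fair forward: F* = S·e^(carry·T), with carry = (r + u) = 0.0406 + 0.0035 = 0.0441
F* = 122.27 · e^(0.0441 × 274/365) = 122.27 · e^0.033105 = 122.27 × 1.033659 = $126.3855
Market $128.94 > fair $126.3855: forward overpriced → cash-and-carry (buy spot, short the forward).
At maturity, profit = |F_mkt − F*| = |128.94 − 126.3855| = $2.55 per barrel

$2.55 per barrel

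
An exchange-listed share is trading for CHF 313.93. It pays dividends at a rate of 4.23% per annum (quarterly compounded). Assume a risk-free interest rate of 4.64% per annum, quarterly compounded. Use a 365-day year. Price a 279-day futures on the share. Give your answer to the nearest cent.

F = S · (1+r/4)^(4T) / (1+q/4)^(4T)
= 313.93 × 1.035892 / 1.032686 = 313.93 × 1.003105
F = CHF 314.90

CHF 314.90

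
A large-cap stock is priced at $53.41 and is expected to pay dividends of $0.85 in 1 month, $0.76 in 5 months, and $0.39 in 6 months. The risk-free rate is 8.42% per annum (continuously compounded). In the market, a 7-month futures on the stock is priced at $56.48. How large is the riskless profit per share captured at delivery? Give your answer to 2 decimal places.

$2.43 per share

PV(dividends) I = 0.85·e^(−0.0842·1/12) + 0.76·e^(−0.0842·5/12) + 0.39·e^(−0.0842·6/12) = 1.9518
Fair futures F* = (S − I)·e^(rT) = (53.41 − 1.9518)·e^0.049117 = 51.4582 × 1.050343 = 54.0488
Market $56.48 > fair 54.0488: forward overpriced → cash-and-carry (borrow at r, buy the stock and collect the dividends, short the forward).
Profit at T = |F_mkt − F*| = |56.48 − 54.0488| = $2.43 per share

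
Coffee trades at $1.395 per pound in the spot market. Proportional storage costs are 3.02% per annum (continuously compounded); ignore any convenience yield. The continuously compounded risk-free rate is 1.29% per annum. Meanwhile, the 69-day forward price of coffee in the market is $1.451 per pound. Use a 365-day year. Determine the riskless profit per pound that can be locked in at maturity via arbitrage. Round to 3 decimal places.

Fair forward: F* = S·e^(carry·T), with carry = (r + u) = 0.0129 + 0.0302 = 0.0431
F* = 1.395 · e^(0.0431 × 69/365) = 1.395 · e^0.008148 = 1.395 × 1.008181 = $1.4064
Market $1.451 > fair $1.4064: forward overpriced → cash-and-carry (buy spot, short the forward).
At maturity, profit = |F_mkt − F*| = |1.451 − 1.4064| = $0.045 per pound

$0.045 per pound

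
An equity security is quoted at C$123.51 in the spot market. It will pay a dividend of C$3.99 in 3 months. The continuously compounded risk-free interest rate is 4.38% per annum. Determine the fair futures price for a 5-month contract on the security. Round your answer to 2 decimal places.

PV(dividends) I = 3.99·e^(−0.0438·3/12)
I = 3.9465
F = (S − I)·e^(rT) = (123.51 − 3.9465) · e^(0.0438·5/12)
= 119.5635 · e^0.018250 = 119.5635 × 1.018418 = C$121.77

C$121.77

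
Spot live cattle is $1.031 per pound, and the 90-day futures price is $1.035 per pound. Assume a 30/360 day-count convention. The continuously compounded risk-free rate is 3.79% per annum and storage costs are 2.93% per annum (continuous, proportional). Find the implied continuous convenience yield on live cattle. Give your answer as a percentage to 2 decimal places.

F = S·e^((r+u−y)T) ⇒ (r+u−y) = ln(F/S)/T
ln(1.035/1.031) = 0.003872; /T ⇒ 0.015488
y = r + u − ln(F/S)/T = 0.0379 + 0.0293 − 0.015488 = 0.051712
y = 5.17%

5.17%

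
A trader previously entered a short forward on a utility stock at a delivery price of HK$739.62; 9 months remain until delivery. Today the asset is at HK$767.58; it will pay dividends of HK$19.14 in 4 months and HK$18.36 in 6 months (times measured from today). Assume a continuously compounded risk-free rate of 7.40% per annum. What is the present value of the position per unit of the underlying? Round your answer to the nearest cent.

PV(remaining dividends) I = 19.14·e^(−0.0740·4/12) + 18.36·e^(−0.0740·6/12) = 36.3667
Current forward F = (S − I)·e^(rT) = (767.58 − 36.3667)·e^(0.0740·9/12) = 731.2133 × 1.057069 = 772.9429
Value (long) = (F − K)·e^(−rT) = (772.9429 − 739.62) × 0.946012 = 31.5239
Short position value = −(long value) = -HK$31.52

-HK$31.52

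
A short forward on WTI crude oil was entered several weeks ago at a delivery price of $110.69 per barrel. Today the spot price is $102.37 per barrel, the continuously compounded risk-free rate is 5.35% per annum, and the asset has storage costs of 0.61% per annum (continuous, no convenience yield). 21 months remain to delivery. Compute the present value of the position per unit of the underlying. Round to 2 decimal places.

Current fair forward for the remaining 21 months: F = S·e^((r + u)·T), (r + u) = 0.0535 + 0.0061 = 0.0596
F = 102.37 · e^(0.0596 × 21/12) = 102.37 × 1.109933 = 113.6238
Value of long forward = (F − K)·e^(−rT) = (113.6238 − 110.69) · e^(−0.0535·21/12)
= 2.9338 × 0.910624 = 2.67
Short position value = −(long value) = -$2.67

-$2.67 per barrel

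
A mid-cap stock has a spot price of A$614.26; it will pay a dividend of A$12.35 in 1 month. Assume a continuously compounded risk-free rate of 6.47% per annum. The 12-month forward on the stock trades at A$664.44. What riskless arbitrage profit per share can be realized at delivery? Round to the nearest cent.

A$22.23 per share

PV(dividends) I = 12.35·e^(−0.0647·1/12) = 12.2836
Fair forward F* = (S − I)·e^(rT) = (614.26 − 12.2836)·e^0.064700 = 601.9764 × 1.066839 = 642.2119
Market A$664.44 > fair 642.2119: forward overpriced → cash-and-carry (borrow at r, buy the stock and collect the dividends, short the forward).
Profit at T = |F_mkt − F*| = |664.44 − 642.2119| = A$22.23 per share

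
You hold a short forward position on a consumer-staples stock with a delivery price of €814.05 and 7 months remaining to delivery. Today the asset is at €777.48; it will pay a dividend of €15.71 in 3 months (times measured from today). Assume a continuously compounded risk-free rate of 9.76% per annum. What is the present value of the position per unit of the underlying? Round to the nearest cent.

€6.85

PV(remaining dividends) I = 15.71·e^(−0.0976·3/12) = 15.3313
Current forward F = (S − I)·e^(rT) = (777.48 − 15.3313)·e^(0.0976·7/12) = 762.1487 × 1.058585 = 806.7992
Value (long) = (F − K)·e^(−rT) = (806.7992 − 814.05) × 0.944657 = -6.8495
Short position value = −(long value) = €6.85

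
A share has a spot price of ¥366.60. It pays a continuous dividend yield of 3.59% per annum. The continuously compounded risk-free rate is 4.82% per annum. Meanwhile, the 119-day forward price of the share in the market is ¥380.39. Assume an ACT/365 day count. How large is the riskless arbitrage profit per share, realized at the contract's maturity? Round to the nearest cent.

Fair forward: F* = S·e^(carry·T), with carry = (r − q) = 0.0482 − 0.0359 = 0.0123
F* = 366.60 · e^(0.0123 × 119/365) = 366.60 · e^0.004010 = 366.60 × 1.004018 = ¥368.0730
Market ¥380.39 > fair ¥368.0730: forward overpriced → cash-and-carry (buy spot, short the forward).
At maturity, profit = |F_mkt − F*| = |380.39 − 368.0730| = ¥12.32 per share

¥12.32 per share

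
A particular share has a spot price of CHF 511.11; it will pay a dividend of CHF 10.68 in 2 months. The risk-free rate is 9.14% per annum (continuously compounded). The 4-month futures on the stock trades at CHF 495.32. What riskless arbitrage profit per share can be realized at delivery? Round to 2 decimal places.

CHF 20.76 per share

PV(dividends) I = 10.68·e^(−0.0914·2/12) = 10.5185
Fair futures F* = (S − I)·e^(rT) = (511.11 − 10.5185)·e^0.030467 = 500.5915 × 1.030936 = 516.0778
Market CHF 495.32 < fair 516.0778: forward underpriced → reverse cash-and-carry (short the stock, invest proceeds at r, pay the dividends, go long the forward).
Profit at T = |F_mkt − F*| = |495.32 − 516.0778| = CHF 20.76 per share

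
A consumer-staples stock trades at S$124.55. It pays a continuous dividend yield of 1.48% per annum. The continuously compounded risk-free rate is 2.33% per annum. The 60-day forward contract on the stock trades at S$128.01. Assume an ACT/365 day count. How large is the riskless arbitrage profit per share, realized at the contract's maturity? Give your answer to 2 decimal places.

Fair forward: F* = S·e^(carry·T), with carry = (r − q) = 0.0233 − 0.0148 = 0.0085
F* = 124.55 · e^(0.0085 × 60/365) = 124.55 · e^0.001397 = 124.55 × 1.001398 = S$124.7241
Market S$128.01 > fair S$124.7241: forward overpriced → cash-and-carry (buy spot, short the forward).
At maturity, profit = |F_mkt − F*| = |128.01 − 124.7241| = S$3.29 per share

S$3.29 per share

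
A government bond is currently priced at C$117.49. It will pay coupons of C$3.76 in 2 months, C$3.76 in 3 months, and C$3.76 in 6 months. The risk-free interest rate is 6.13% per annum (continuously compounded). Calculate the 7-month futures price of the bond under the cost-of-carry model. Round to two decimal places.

PV(coupons) I = 3.76·e^(−0.0613·2/12) + 3.76·e^(−0.0613·3/12) + 3.76·e^(−0.0613·6/12)
I = 3.7218 + 3.7028 + 3.6465 = 11.0711
F = (S − I)·e^(rT) = (117.49 − 11.0711) · e^(0.0613·7/12)
= 106.4189 · e^0.035758 = 106.4189 × 1.036405 = C$110.29

C$110.29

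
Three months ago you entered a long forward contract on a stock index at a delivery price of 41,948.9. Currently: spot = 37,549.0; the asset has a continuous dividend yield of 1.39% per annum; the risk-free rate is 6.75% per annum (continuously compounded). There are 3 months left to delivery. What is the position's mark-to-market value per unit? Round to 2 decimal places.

-3828.21

Current fair forward for the remaining 3 months: F = S·e^((r − q)·T), (r − q) = 0.0675 − 0.0139 = 0.0536
F = 37549.0 · e^(0.0536 × 3/12) = 37549.0 × 1.01349018 = 38055.5428
Value of long forward = (F − K)·e^(−rT) = (38055.5428 − 41948.9) · e^(−0.0675·3/12)
= -3893.3572 × 0.98326659 = -3828.21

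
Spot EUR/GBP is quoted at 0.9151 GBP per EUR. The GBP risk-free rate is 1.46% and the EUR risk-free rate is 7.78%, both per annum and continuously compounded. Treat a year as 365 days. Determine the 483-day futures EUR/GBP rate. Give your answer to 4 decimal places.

0.8417

F = S·e^((r_GBP − r_EUR)T) = 0.9151 · e^((0.0146 − 0.0778) × 483/365)
= 0.9151 · e^-0.083632 = 0.9151 × 0.919770
F = 0.8417 GBP per EUR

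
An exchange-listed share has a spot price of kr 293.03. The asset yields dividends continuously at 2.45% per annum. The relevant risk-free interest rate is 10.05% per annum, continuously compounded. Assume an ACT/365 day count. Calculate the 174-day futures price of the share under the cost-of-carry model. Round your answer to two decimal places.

kr 303.84

F = S·e^((r − q)T) = 293.03 · e^((0.1005 − 0.0245) × 174/365)
= 293.03 · e^0.036230 = 293.03 × 1.036894
F = kr 303.84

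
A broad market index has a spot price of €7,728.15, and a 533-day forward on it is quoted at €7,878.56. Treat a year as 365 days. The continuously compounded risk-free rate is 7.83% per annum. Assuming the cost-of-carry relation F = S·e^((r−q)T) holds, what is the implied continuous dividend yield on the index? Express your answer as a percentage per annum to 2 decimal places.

From F = S·e^((r−q)T): (r − q) = ln(F/S)/T
ln(7878.56/7728.15) = ln(1.019463) = 0.019276
(r − q) = 0.019276 / (533/365) = 0.013200
q = r − ln(F/S)/T = 0.0783 − 0.013200 = 0.065100
q = 6.51%

6.51%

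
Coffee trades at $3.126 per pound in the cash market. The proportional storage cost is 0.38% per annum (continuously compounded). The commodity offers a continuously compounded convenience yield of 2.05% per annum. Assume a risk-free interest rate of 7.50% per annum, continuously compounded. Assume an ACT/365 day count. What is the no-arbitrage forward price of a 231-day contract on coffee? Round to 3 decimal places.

Net carry = r + u − y = 0.0750 + 0.0038 − 0.0205 = 0.0583
F = S·e^((r+u−y)T) = 3.126 · e^(0.0583 × 231/365) = 3.126 · e^0.036897
= 3.126 × 1.037586 = $3.243 per pound

$3.243 per pound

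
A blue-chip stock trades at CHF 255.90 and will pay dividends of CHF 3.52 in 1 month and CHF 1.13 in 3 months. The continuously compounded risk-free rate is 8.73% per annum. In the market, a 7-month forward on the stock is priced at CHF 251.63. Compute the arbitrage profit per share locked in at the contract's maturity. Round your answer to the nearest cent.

CHF 12.80 per share

PV(dividends) I = 3.52·e^(−0.0873·1/12) + 1.13·e^(−0.0873·3/12) = 4.6001
Fair forward F* = (S − I)·e^(rT) = (255.90 − 4.6001)·e^0.050925 = 251.2999 × 1.052244 = 264.4288
Market CHF 251.63 < fair 264.4288: forward underpriced → reverse cash-and-carry (short the stock, invest proceeds at r, pay the dividends, go long the forward).
Profit at T = |F_mkt − F*| = |251.63 − 264.4288| = CHF 12.80 per share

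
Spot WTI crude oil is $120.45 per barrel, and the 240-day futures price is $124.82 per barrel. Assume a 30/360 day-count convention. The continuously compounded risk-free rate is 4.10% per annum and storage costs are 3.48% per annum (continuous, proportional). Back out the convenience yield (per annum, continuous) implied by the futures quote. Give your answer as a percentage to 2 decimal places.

2.23%

F = S·e^((r+u−y)T) ⇒ (r+u−y) = ln(F/S)/T
ln(124.82/120.45) = 0.035638; /T ⇒ 0.053457
y = r + u − ln(F/S)/T = 0.0410 + 0.0348 − 0.053457 = 0.022343
y = 2.23%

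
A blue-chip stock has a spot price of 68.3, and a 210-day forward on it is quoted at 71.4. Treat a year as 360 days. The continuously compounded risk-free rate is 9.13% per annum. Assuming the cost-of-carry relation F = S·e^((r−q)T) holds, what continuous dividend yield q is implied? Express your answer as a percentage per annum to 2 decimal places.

1.52%

From F = S·e^((r−q)T): (r − q) = ln(F/S)/T
ln(71.4/68.3) = ln(1.045388) = 0.044388
(r − q) = 0.044388 / (210/360) = 0.076094
q = r − ln(F/S)/T = 0.0913 − 0.076094 = 0.015206
q = 1.52%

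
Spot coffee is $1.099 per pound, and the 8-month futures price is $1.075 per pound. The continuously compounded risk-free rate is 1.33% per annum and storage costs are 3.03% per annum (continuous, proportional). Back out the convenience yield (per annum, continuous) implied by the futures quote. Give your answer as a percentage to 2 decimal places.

7.67%

F = S·e^((r+u−y)T) ⇒ (r+u−y) = ln(F/S)/T
ln(1.075/1.099) = -0.022080; /T ⇒ -0.033120
y = r + u − ln(F/S)/T = 0.0133 + 0.0303 + 0.033120 = 0.076720
y = 7.67%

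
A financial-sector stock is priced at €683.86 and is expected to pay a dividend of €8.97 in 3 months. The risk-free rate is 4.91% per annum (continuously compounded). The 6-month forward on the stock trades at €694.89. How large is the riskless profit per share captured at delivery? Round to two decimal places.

PV(dividends) I = 8.97·e^(−0.0491·3/12) = 8.8606
Fair forward F* = (S − I)·e^(rT) = (683.86 − 8.8606)·e^0.024550 = 674.9994 × 1.024854 = 691.7758
Market €694.89 > fair 691.7758: forward overpriced → cash-and-carry (borrow at r, buy the stock and collect the dividends, short the forward).
Profit at T = |F_mkt − F*| = |694.89 − 691.7758| = €3.11 per share

€3.11 per share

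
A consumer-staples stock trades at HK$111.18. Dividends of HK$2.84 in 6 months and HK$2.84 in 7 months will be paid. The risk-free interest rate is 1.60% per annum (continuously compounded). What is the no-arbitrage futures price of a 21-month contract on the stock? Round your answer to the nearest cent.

PV(dividends) I = 2.84·e^(−0.0160·6/12) + 2.84·e^(−0.0160·7/12)
I = 2.8174 + 2.8136 = 5.6310
F = (S − I)·e^(rT) = (111.18 − 5.6310) · e^(0.0160·21/12)
= 105.5490 · e^0.028000 = 105.5490 × 1.028396 = HK$108.55

HK$108.55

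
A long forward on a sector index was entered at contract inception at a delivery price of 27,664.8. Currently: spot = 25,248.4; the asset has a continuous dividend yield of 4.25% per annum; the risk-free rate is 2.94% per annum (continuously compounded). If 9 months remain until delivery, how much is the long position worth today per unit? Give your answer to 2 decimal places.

-2605.17

Current fair forward for the remaining 9 months: F = S·e^((r − q)·T), (r − q) = 0.0294 − 0.0425 = -0.0131
F = 25248.4 · e^(-0.0131 × 9/12) = 25248.4 × 0.99022311 = 25001.5492
Value of long forward = (F − K)·e^(−rT) = (25001.5492 − 27664.8) · e^(−0.0294·9/12)
= -2663.2508 × 0.97819132 = -2605.17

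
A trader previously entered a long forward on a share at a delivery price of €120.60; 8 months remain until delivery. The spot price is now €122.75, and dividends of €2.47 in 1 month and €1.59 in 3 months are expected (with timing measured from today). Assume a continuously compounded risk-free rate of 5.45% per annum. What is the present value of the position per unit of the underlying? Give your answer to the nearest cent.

PV(remaining dividends) I = 2.47·e^(−0.0545·1/12) + 1.59·e^(−0.0545·3/12) = 4.0273
Current forward F = (S − I)·e^(rT) = (122.75 − 4.0273)·e^(0.0545·8/12) = 118.7227 × 1.037001 = 123.1156
Value (long) = (F − K)·e^(−rT) = (123.1156 − 120.60) × 0.964319 = 2.4258
Value = €2.43

€2.43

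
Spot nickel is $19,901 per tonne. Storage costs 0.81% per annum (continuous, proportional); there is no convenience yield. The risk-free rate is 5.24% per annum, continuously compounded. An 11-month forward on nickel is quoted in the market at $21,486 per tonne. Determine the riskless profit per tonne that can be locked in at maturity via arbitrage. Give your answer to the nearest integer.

$450 per tonne

Fair forward: F* = S·e^(carry·T), with carry = (r + u) = 0.0524 + 0.0081 = 0.0605
F* = 19901 · e^(0.0605 × 11/12) = 19901 · e^0.055458 = 19901 × 1.057025 = $21035.8545
Market $21486 > fair $21035.8545: forward overpriced → cash-and-carry (buy spot, short the forward).
At maturity, profit = |F_mkt − F*| = |21486 − 21035.8545| = $450 per tonne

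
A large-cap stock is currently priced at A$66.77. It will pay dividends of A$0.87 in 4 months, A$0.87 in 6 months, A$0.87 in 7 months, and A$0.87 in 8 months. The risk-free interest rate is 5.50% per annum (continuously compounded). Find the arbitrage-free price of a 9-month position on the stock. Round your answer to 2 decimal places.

PV(dividends) I = 0.87·e^(−0.0550·4/12) + 0.87·e^(−0.0550·6/12) + 0.87·e^(−0.0550·7/12) + 0.87·e^(−0.0550·8/12)
I = 0.8542 + 0.8464 + 0.8425 + 0.8387 = 3.3818
F = (S − I)·e^(rT) = (66.77 − 3.3818) · e^(0.0550·9/12)
= 63.3882 · e^0.041250 = 63.3882 × 1.042113 = A$66.06

A$66.06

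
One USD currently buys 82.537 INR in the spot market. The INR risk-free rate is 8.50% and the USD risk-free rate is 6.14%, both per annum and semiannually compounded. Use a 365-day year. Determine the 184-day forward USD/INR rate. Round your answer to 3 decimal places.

83.490

By covered interest parity, F = S · (1+r_INR/2)^(2T) / (1+r_USD/2)^(2T)
= 82.537 × 1.042857 / 1.030956 = 82.537 × 1.011544
F = 83.490 INR per USD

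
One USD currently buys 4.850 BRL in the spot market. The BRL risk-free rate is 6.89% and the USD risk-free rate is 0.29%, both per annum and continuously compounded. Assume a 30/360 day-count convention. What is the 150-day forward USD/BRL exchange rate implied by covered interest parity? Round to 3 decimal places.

4.985

F = S·e^((r_BRL − r_USD)T) = 4.850 · e^((0.0689 − 0.0029) × 150/360)
= 4.850 · e^0.027500 = 4.850 × 1.027882
F = 4.985 BRL per USD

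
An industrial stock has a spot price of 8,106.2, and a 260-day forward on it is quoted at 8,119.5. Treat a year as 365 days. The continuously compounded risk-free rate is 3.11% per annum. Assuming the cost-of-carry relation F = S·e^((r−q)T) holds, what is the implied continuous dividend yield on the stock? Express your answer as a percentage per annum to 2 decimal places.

2.88%

From F = S·e^((r−q)T): (r − q) = ln(F/S)/T
ln(8119.5/8106.2) = ln(1.001641) = 0.001640
(r − q) = 0.001640 / (260/365) = 0.002302
q = r − ln(F/S)/T = 0.0311 − 0.002302 = 0.028798
q = 2.88%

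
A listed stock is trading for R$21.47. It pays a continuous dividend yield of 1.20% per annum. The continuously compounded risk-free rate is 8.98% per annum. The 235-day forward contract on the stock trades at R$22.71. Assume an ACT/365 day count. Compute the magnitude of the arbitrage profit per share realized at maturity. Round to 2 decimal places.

R$0.14 per share

Fair forward: F* = S·e^(carry·T), with carry = (r − q) = 0.0898 − 0.0120 = 0.0778
F* = 21.47 · e^(0.0778 × 235/365) = 21.47 · e^0.050090 = 21.47 × 1.051366 = R$22.5728
Market R$22.71 > fair R$22.5728: forward overpriced → cash-and-carry (buy spot, short the forward).
At maturity, profit = |F_mkt − F*| = |22.71 − 22.5728| = R$0.14 per share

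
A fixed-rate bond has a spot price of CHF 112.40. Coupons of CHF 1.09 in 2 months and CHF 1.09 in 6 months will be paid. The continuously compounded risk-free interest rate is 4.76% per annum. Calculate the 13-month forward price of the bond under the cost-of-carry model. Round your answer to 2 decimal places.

PV(coupons) I = 1.09·e^(−0.0476·2/12) + 1.09·e^(−0.0476·6/12)
I = 1.0814 + 1.0644 = 2.1458
F = (S − I)·e^(rT) = (112.40 − 2.1458) · e^(0.0476·13/12)
= 110.2542 · e^0.051567 = 110.2542 × 1.052920 = CHF 116.09

CHF 116.09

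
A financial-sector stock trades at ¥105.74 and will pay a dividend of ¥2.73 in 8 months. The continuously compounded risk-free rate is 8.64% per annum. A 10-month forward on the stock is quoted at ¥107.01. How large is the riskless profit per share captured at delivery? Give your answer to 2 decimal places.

¥3.85 per share

PV(dividends) I = 2.73·e^(−0.0864·8/12) = 2.5772
Fair forward F* = (S − I)·e^(rT) = (105.74 − 2.5772)·e^0.072000 = 103.1628 × 1.074655 = 110.8644
Market ¥107.01 < fair 110.8644: forward underpriced → reverse cash-and-carry (short the stock, invest proceeds at r, pay the dividends, go long the forward).
Profit at T = |F_mkt − F*| = |107.01 − 110.8644| = ¥3.85 per share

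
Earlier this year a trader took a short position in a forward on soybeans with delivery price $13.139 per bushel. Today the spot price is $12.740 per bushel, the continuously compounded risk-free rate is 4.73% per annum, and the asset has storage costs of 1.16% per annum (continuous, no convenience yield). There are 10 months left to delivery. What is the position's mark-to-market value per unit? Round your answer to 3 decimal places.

-$0.233 per bushel

Current fair forward for the remaining 10 months: F = S·e^((r + u)·T), (r + u) = 0.0473 + 0.0116 = 0.0589
F = 12.740 · e^(0.0589 × 10/12) = 12.740 × 1.050308 = 13.3809
Value of long forward = (F − K)·e^(−rT) = (13.3809 − 13.139) · e^(−0.0473·10/12)
= 0.2419 × 0.961350 = 0.233
Short position value = −(long value) = -$0.233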